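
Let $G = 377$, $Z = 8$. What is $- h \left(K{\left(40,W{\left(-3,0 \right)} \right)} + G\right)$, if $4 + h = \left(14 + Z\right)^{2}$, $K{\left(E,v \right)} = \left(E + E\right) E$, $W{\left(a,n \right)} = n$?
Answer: $-1716960$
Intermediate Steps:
$K{\left(E,v \right)} = 2 E^{2}$ ($K{\left(E,v \right)} = 2 E E = 2 E^{2}$)
$h = 480$ ($h = -4 + \left(14 + 8\right)^{2} = -4 + 22^{2} = -4 + 484 = 480$)
$- h \left(K{\left(40,W{\left(-3,0 \right)} \right)} + G\right) = - 480 \left(2 \cdot 40^{2} + 377\right) = - 480 \left(2 \cdot 1600 + 377\right) = - 480 \left(3200 + 377\right) = - 480 \cdot 3577 = \left(-1\right) 1716960 = -1716960$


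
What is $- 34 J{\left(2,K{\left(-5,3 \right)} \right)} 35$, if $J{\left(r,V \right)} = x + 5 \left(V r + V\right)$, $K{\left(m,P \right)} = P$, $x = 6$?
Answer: $-60690$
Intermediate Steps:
$J{\left(r,V \right)} = 6 + 5 V + 5 V r$ ($J{\left(r,V \right)} = 6 + 5 \left(V r + V\right) = 6 + 5 \left(V + V r\right) = 6 + \left(5 V + 5 V r\right) = 6 + 5 V + 5 V r$)
$- 34 J{\left(2,K{\left(-5,3 \right)} \right)} 35 = - 34 \left(6 + 5 \cdot 3 + 5 \cdot 3 \cdot 2\right) 35 = - 34 \left(6 + 15 + 30\right) 35 = \left(-34\right) 51 \cdot 35 = \left(-1734\right) 35 = -60690$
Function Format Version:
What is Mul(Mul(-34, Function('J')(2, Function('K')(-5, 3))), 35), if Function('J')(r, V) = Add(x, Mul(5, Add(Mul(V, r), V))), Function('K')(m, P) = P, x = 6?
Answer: -60690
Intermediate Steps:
Function('J')(r, V) = Add(6, Mul(5, V), Mul(5, V, r)) (Function('J')(r, V) = Add(6, Mul(5, Add(Mul(V, r), V))) = Add(6, Mul(5, Add(V, Mul(V, r)))) = Add(6, Add(Mul(5, V), Mul(5, V, r))) = Add(6, Mul(5, V), Mul(5, V, r)))
Mul(Mul(-34, Function('J')(2, Function('K')(-5, 3))), 35) = Mul(Mul(-34, Add(6, Mul(5, 3), Mul(5, 3, 2))), 35) = Mul(Mul(-34, Add(6, 15, 30)), 35) = Mul(Mul(-34, 51), 35) = Mul(-1734, 35) = -60690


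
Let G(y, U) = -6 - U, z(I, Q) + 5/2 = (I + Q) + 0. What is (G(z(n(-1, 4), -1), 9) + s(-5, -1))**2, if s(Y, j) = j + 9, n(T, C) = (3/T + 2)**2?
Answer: 49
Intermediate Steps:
n(T, C) = (2 + 3/T)**2
z(I, Q) = -5/2 + I + Q (z(I, Q) = -5/2 + ((I + Q) + 0) = -5/2 + (I + Q) = -5/2 + I + Q)
s(Y, j) = 9 + j
(G(z(n(-1, 4), -1), 9) + s(-5, -1))**2 = ((-6 - 1*9) + (9 - 1))**2 = ((-6 - 9) + 8)**2 = (-15 + 8)**2 = (-7)**2 = 49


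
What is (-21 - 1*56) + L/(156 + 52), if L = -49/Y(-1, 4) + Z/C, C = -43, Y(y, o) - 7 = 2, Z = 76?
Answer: -6200983/80496 ≈ -77.035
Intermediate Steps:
Y(y, o) = 9 (Y(y, o) = 7 + 2 = 9)
L = -2791/387 (L = -49/9 + 76/(-43) = -49*⅑ + 76*(-1/43) = -49/9 - 76/43 = -2791/387 ≈ -7.2119)
(-21 - 1*56) + L/(156 + 52) = (-21 - 1*56) - 2791/387/(156 + 52) = (-21 - 56) - 2791/387/208 = -77 + (1/208)*(-2791/387) = -77 - 2791/80496 = -6200983/80496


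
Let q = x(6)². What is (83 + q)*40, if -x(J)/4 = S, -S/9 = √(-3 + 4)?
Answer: 55160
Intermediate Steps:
S = -9 (S = -9*√(-3 + 4) = -9*√1 = -9*1 = -9)
x(J) = 36 (x(J) = -4*(-9) = 36)
q = 1296 (q = 36² = 1296)
(83 + q)*40 = (83 + 1296)*40 = 1379*40 = 55160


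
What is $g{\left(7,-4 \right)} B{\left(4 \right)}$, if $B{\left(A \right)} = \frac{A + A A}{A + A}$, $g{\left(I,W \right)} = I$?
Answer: $\frac{35}{2} \approx 17.5$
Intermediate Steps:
$B{\left(A \right)} = \frac{A + A^{2}}{2 A}$
$g{\left(7,-4 \right)} B{\left(4 \right)} = 7 \left(\frac{1}{2} + \frac{1}{2} \cdot 4\right) = 7 \left(\frac{1}{2} + 2\right) = 7 \cdot \frac{5}{2} = \frac{35}{2}$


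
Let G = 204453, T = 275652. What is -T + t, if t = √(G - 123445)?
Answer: -275652 + 4*√5063 ≈ -2.7537e+5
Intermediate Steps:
t = 4*√5063 (t = √(204453 - 123445) = √81008 = 4*√5063 ≈ 284.62)
-T + t = -1*275652 + 4*√5063 = -275652 + 4*√5063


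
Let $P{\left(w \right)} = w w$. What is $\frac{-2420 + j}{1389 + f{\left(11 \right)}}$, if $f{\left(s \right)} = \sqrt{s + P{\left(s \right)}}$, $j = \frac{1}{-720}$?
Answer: $- \frac{806731663}{463005360} + \frac{1742401 \sqrt{33}}{694508040} \approx -1.728$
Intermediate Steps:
$j = - \frac{1}{720} \approx -0.0013889$
$P{\left(w \right)} = w^{2}$
$f{\left(s \right)} = \sqrt{s + s^{2}}$
$\frac{-2420 + j}{1389 + f{\left(11 \right)}} = \frac{-2420 - \frac{1}{720}}{1389 + \sqrt{11 \left(1 + 11\right)}} = - \frac{1742401}{720 \left(1389 + \sqrt{11 \cdot 12}\right)} = - \frac{1742401}{720 \left(1389 + \sqrt{132}\right)} = - \frac{1742401}{720 \left(1389 + 2 \sqrt{33}\right)}$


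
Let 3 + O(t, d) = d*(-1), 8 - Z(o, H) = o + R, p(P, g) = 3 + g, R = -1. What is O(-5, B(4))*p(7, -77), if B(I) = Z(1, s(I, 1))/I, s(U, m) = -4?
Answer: 370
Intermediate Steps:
Z(o, H) = 9 - o (Z(o, H) = 8 - (o - 1) = 8 - (-1 + o) = 8 + (1 - o) = 9 - o)
B(I) = 8/I (B(I) = (9 - 1*1)/I = (9 - 1)/I = 8/I)
O(t, d) = -3 - d (O(t, d) = -3 + d*(-1) = -3 - d)
O(-5, B(4))*p(7, -77) = (-3 - 8/4)*(3 - 77) = (-3 - 8/4)*(-74) = (-3 - 1*2)*(-74) = (-3 - 2)*(-74) = -5*(-74) = 370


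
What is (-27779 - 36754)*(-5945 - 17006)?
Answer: 1481096883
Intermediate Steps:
(-27779 - 36754)*(-5945 - 17006) = -64533*(-22951) = 1481096883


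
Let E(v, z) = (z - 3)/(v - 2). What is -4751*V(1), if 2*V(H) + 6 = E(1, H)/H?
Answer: 9502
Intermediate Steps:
E(v, z) = (-3 + z)/(-2 + v)
V(H) = -3 + (3 - H)/(2*H) (V(H) = -3 + (((-3 + H)/(-2 + 1))/H)/2 = -3 + (((-3 + H)/(-1))/H)/2 = -3 + ((-(-3 + H))/H)/2 = -3 + ((3 - H)/H)/2 = -3 + (3 - H)/(2*H))
-4751*V(1) = -4751*(3 - 7*1)/(2*1) = -4751*(3 - 7)/2 = -4751*(-4)/2 = -4751*(-2) = 9502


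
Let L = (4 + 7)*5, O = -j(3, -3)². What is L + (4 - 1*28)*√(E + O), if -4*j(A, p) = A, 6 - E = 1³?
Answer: 55 - 6*√71 ≈ 4.4431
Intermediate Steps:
E = 5 (E = 6 - 1*1³ = 6 - 1*1 = 6 - 1 = 5)
j(A, p) = -A/4
O = -9/16 (O = -(-¼*3)² = -(-¾)² = -1*9/16 = -9/16 ≈ -0.56250)
L = 55 (L = 11*5 = 55)
L + (4 - 1*28)*√(E + O) = 55 + (4 - 1*28)*√(5 - 9/16) = 55 + (4 - 28)*√(71/16) = 55 - 6*√71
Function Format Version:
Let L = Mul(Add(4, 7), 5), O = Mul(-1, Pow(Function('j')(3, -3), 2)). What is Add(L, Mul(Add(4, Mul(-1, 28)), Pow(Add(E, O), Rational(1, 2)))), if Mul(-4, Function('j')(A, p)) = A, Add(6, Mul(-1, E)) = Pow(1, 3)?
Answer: Add(55, Mul(-6, Pow(71, Rational(1, 2)))) ≈ 4.4431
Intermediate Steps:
E = 5 (E = Add(6, Mul(-1, Pow(1, 3))) = Add(6, Mul(-1, 1)) = Add(6, -1) = 5)
Function('j')(A, p) = Mul(Rational(-1, 4), A)
O = Rational(-9, 16) (O = Mul(-1, Pow(Mul(Rational(-1, 4), 3), 2)) = Mul(-1, Pow(Rational(-3, 4), 2)) = Mul(-1, Rational(9, 16)) = Rational(-9, 16) ≈ -0.56250)
L = 55 (L = Mul(11, 5) = 55)
Add(L, Mul(Add(4, Mul(-1, 28)), Pow(Add(E, O), Rational(1, 2)))) = Add(55, Mul(Add(4, Mul(-1, 28)), Pow(Add(5, Rational(-9, 16)), Rational(1, 2)))) = Add(55, Mul(Add(4, -28), Pow(Rational(71, 16), Rational(1, 2)))) = Add(55, Mul(-24, Mul(Rational(1, 4), Pow(71, Rational(1, 2))))) = Add(55, Mul(-6, Pow(71, Rational(1, 2))))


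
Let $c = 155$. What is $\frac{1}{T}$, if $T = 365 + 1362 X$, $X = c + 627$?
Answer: $\frac{1}{1065449} \approx 9.3857 \cdot 10^{-7}$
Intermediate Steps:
$X = 782$ ($X = 155 + 627 = 782$)
$T = 1065449$ ($T = 365 + 1362 \cdot 782 = 365 + 1065084 = 1065449$)
$\frac{1}{T} = \frac{1}{1065449}$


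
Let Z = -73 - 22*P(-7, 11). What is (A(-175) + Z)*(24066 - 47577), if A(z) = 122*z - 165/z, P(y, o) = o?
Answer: 17827027662/35 ≈ 5.0934e+8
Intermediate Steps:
A(z) = -165/z + 122*z
Z = -315 (Z = -73 - 22*11 = -73 - 242 = -315)
(A(-175) + Z)*(24066 - 47577) = ((-165/(-175) + 122*(-175)) - 315)*(24066 - 47577) = ((-165*(-1/175) - 21350) - 315)*(-23511) = ((33/35 - 21350) - 315)*(-23511) = (-747217/35 - 315)*(-23511) = -758242/35*(-23511) = 17827027662/35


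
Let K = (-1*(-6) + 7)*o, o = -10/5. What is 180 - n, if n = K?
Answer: 206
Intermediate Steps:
o = -2 (o = -10*⅕ = -2)
K = -26 (K = (-1*(-6) + 7)*(-2) = (6 + 7)*(-2) = 13*(-2) = -26)
n = -26
180 - n = 180 - 1*(-26) = 180 + 26 = 206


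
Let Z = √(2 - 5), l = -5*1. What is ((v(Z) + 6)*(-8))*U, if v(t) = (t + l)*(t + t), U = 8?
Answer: 640*I*√3 ≈ 1108.5*I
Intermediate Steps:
l = -5
Z = I*√3 (Z = √(-3) = I*√3 ≈ 1.732*I)
v(t) = 2*t*(-5 + t) (v(t) = (t - 5)*(t + t) = (-5 + t)*(2*t) = 2*t*(-5 + t))
((v(Z) + 6)*(-8))*U = ((2*(I*√3)*(-5 + I*√3) + 6)*(-8))*8 = ((2*I*√3*(-5 + I*√3) + 6)*(-8))*8 = ((6 + 2*I*√3*(-5 + I*√3))*(-8))*8 = (-48 - 16*I*√3*(-5 + I*√3))*8 = -384 - 128*I*√3*(-5 + I*√3)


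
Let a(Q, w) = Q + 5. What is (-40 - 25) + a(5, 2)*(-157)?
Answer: -1635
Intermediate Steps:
a(Q, w) = 5 + Q
(-40 - 25) + a(5, 2)*(-157) = (-40 - 25) + (5 + 5)*(-157) = -65 + 10*(-157) = -65 - 1570 = -1635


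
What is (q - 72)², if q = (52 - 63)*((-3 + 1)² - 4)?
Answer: 5184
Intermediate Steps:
q = 0 (q = -11*((-2)² - 4) = -11*(4 - 4) = -11*0 = 0)
(q - 72)² = (0 - 72)² = (-72)² = 5184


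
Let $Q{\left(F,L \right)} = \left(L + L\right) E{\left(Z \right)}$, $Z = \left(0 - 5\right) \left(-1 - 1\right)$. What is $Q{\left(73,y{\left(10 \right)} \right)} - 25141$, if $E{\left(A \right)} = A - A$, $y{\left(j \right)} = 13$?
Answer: $-25141$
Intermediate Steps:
$Z = 10$ ($Z = \left(-5\right) \left(-2\right) = 10$)
$E{\left(A \right)} = 0$
$Q{\left(F,L \right)} = 0$ ($Q{\left(F,L \right)} = \left(L + L\right) 0 = 2 L 0 = 0$)
$Q{\left(73,y{\left(10 \right)} \right)} - 25141 = 0 - 25141 = -25141$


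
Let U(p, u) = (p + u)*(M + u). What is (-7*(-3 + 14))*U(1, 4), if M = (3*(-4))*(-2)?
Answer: -10780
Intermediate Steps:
M = 24 (M = -12*(-2) = 24)
U(p, u) = (24 + u)*(p + u) (U(p, u) = (p + u)*(24 + u) = (24 + u)*(p + u))
(-7*(-3 + 14))*U(1, 4) = (-7*(-3 + 14))*(4**2 + 24*1 + 24*4 + 1*4) = (-7*11)*(16 + 24 + 96 + 4) = -77*140 = -10780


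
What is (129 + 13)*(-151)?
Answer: -21442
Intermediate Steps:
(129 + 13)*(-151) = 142*(-151) = -21442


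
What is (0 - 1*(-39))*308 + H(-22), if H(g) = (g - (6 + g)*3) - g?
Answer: 12060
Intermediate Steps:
H(g) = -18 - 3*g (H(g) = (g - (18 + 3*g)) - g = (g + (-18 - 3*g)) - g = (-18 - 2*g) - g = -18 - 3*g)
(0 - 1*(-39))*308 + H(-22) = (0 - 1*(-39))*308 + (-18 - 3*(-22)) = (0 + 39)*308 + (-18 + 66) = 39*308 + 48 = 12012 + 48 = 12060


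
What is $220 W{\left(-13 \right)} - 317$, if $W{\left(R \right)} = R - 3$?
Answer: $-3837$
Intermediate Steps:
$W{\left(R \right)} = -3 + R$
$220 W{\left(-13 \right)} - 317 = 220 \left(-3 - 13\right) - 317 = 220 \left(-16\right) - 317 = -3520 - 317 = -3837$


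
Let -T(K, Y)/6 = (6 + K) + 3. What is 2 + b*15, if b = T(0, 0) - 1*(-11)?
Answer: -643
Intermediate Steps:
T(K, Y) = -54 - 6*K (T(K, Y) = -6*((6 + K) + 3) = -6*(9 + K) = -54 - 6*K)
b = -43 (b = (-54 - 6*0) - 1*(-11) = (-54 + 0) + 11 = -54 + 11 = -43)
2 + b*15 = 2 - 43*15 = 2 - 645 = -643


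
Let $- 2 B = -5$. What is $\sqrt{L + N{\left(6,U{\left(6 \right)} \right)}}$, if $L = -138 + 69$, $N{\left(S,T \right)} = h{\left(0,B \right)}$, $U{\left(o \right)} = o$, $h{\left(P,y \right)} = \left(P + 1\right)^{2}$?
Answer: $2 i \sqrt{17} \approx 8.2462 i$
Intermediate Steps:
$B = \frac{5}{2}$ ($B = \left(- \frac{1}{2}\right) \left(-5\right) = \frac{5}{2} \approx 2.5$)
$h{\left(P,y \right)} = \left(1 + P\right)^{2}$
$N{\left(S,T \right)} = 1$ ($N{\left(S,T \right)} = \left(1 + 0\right)^{2} = 1^{2} = 1$)
$L = -69$
$\sqrt{L + N{\left(6,U{\left(6 \right)} \right)}} = \sqrt{-69 + 1} = \sqrt{-68} = 2 i \sqrt{17}$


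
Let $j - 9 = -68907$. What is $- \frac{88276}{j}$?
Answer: $\frac{44138}{34449} \approx 1.2813$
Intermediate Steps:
$j = -68898$ ($j = 9 - 68907 = -68898$)
$- \frac{88276}{j} = - \frac{88276}{-68898} = \left(-88276\right) \left(- \frac{1}{68898}\right) = \frac{44138}{34449}$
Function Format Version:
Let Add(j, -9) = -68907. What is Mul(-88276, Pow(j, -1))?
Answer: Rational(44138, 34449) ≈ 1.2813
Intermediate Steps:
j = -68898 (j = Add(9, -68907) = -68898)
Mul(-88276, Pow(j, -1)) = Mul(-88276, Pow(-68898, -1)) = Mul(-88276, Rational(-1, 68898)) = Rational(44138, 34449)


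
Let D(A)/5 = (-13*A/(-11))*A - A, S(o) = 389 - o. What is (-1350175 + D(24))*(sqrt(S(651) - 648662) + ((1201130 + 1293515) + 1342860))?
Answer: -56855725766525/11 - 29631610*I*sqrt(162231)/11 ≈ -5.1687e+12 - 1.085e+9*I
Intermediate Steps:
D(A) = -5*A + 65*A**2/11 (D(A) = 5*((-13*A/(-11))*A - A) = 5*((-13*A*(-1)/11)*A - A) = 5*((-(-13)*A/11)*A - A) = 5*((13*A/11)*A - A) = 5*(13*A**2/11 - A) = 5*(-A + 13*A**2/11) = -5*A + 65*A**2/11)
(-1350175 + D(24))*(sqrt(S(651) - 648662) + ((1201130 + 1293515) + 1342860)) = (-1350175 + (5/11)*24*(-11 + 13*24))*(sqrt((389 - 1*651) - 648662) + ((1201130 + 1293515) + 1342860)) = (-1350175 + (5/11)*24*(-11 + 312))*(sqrt((389 - 651) - 648662) + (2494645 + 1342860)) = (-1350175 + (5/11)*24*301)*(sqrt(-262 - 648662) + 3837505) = (-1350175 + 36120/11)*(sqrt(-648924) + 3837505) = -14815805*(2*I*sqrt(162231) + 3837505)/11 = -14815805*(3837505 + 2*I*sqrt(162231))/11 = -56855725766525/11 - 29631610*I*sqrt(162231)/11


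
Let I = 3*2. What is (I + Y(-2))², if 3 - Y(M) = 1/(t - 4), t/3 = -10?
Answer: 94249/1156 ≈ 81.530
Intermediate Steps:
t = -30 (t = 3*(-10) = -30)
I = 6
Y(M) = 103/34 (Y(M) = 3 - 1/(-30 - 4) = 3 - 1/(-34) = 3 - 1*(-1/34) = 3 + 1/34 = 103/34)
(I + Y(-2))² = (6 + 103/34)² = (307/34)² = 94249/1156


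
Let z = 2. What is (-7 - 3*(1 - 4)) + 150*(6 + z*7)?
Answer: 3002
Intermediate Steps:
(-7 - 3*(1 - 4)) + 150*(6 + z*7) = (-7 - 3*(1 - 4)) + 150*(6 + 2*7) = (-7 - 3*(-3)) + 150*(6 + 14) = (-7 + 9) + 150*20 = 2 + 3000 = 3002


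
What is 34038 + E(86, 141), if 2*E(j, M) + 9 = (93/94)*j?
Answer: 1601574/47 ≈ 34076.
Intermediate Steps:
E(j, M) = -9/2 + 93*j/188 (E(j, M) = -9/2 + ((93/94)*j)/2 = -9/2 + ((93*(1/94))*j)/2 = -9/2 + (93*j/94)/2 = -9/2 + 93*j/188)
34038 + E(86, 141) = 34038 + (-9/2 + (93/188)*86) = 34038 + (-9/2 + 3999/94) = 34038 + 1788/47 = 1601574/47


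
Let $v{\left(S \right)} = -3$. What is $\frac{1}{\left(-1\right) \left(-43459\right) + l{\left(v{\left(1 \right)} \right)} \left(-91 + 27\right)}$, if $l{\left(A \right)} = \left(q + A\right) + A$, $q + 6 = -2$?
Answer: $\frac{1}{44355} \approx 2.2545 \cdot 10^{-5}$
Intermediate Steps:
$q = -8$ ($q = -6 - 2 = -8$)
$l{\left(A \right)} = -8 + 2 A$ ($l{\left(A \right)} = \left(-8 + A\right) + A = -8 + 2 A$)
$\frac{1}{\left(-1\right) \left(-43459\right) + l{\left(v{\left(1 \right)} \right)} \left(-91 + 27\right)} = \frac{1}{\left(-1\right) \left(-43459\right) + \left(-8 + 2 \left(-3\right)\right) \left(-91 + 27\right)} = \frac{1}{43459 + \left(-8 - 6\right) \left(-64\right)} = \frac{1}{43459 - -896} = \frac{1}{43459 + 896} = \frac{1}{44355}$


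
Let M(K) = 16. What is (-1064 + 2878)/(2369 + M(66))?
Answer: 1814/2385 ≈ 0.76059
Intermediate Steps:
(-1064 + 2878)/(2369 + M(66)) = (-1064 + 2878)/(2369 + 16) = 1814/2385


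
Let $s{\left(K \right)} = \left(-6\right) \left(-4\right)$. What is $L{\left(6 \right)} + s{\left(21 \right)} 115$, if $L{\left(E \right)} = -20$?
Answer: $2740$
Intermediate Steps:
$s{\left(K \right)} = 24$
$L{\left(6 \right)} + s{\left(21 \right)} 115 = -20 + 24 \cdot 115 = -20 + 2760 = 2740$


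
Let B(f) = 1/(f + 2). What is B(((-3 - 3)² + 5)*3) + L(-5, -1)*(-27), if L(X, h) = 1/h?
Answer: 3376/125 ≈ 27.008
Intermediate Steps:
B(f) = 1/(2 + f)
B(((-3 - 3)² + 5)*3) + L(-5, -1)*(-27) = 1/(2 + ((-3 - 3)² + 5)*3) - 27/(-1) = 1/(2 + ((-6)² + 5)*3) - 1*(-27) = 1/(2 + (36 + 5)*3) + 27 = 1/(2 + 41*3) + 27 = 1/(2 + 123) + 27 = 1/125 + 27 = 3376/125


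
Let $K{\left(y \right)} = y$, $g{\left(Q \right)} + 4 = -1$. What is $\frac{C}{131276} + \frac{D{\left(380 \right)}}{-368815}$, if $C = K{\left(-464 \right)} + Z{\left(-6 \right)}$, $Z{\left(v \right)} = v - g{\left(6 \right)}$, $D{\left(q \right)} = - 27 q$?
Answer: $\frac{235078557}{9683311588} \approx 0.024277$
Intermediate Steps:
$g{\left(Q \right)} = -5$ ($g{\left(Q \right)} = -4 - 1 = -5$)
$Z{\left(v \right)} = 5 + v$ ($Z{\left(v \right)} = v - -5 = v + 5 = 5 + v$)
$C = -465$ ($C = -464 + \left(5 - 6\right) = -464 - 1 = -465$)
$\frac{C}{131276} + \frac{D{\left(380 \right)}}{-368815} = - \frac{465}{131276} + \frac{\left(-27\right) 380}{-368815} = \left(-465\right) \frac{1}{131276} - - \frac{2052}{73763} = - \frac{465}{131276} + \frac{2052}{73763} = \frac{235078557}{9683311588}$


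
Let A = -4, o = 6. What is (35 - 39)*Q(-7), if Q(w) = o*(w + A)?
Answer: 264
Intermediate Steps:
Q(w) = -24 + 6*w (Q(w) = 6*(w - 4) = 6*(-4 + w) = -24 + 6*w)
(35 - 39)*Q(-7) = (35 - 39)*(-24 + 6*(-7)) = -4*(-24 - 42) = -4*(-66) = 264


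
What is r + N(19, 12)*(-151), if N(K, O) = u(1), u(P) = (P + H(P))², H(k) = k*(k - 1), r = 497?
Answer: 346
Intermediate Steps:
H(k) = k*(-1 + k)
u(P) = (P + P*(-1 + P))²
N(K, O) = 1 (N(K, O) = 1⁴ = 1)
r + N(19, 12)*(-151) = 497 + 1*(-151) = 497 - 151 = 346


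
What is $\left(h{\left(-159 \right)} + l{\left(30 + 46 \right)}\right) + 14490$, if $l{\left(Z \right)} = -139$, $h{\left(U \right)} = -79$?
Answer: $14272$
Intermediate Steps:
$\left(h{\left(-159 \right)} + l{\left(30 + 46 \right)}\right) + 14490 = \left(-79 - 139\right) + 14490 = -218 + 14490 = 14272$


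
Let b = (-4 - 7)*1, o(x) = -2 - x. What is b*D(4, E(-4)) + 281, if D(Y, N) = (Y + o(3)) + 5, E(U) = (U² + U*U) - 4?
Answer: 237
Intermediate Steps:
E(U) = -4 + 2*U² (E(U) = (U² + U²) - 4 = 2*U² - 4 = -4 + 2*U²)
D(Y, N) = Y (D(Y, N) = (Y + (-2 - 1*3)) + 5 = (Y + (-2 - 3)) + 5 = (Y - 5) + 5 = (-5 + Y) + 5 = Y)
b = -11 (b = -11*1 = -11)
b*D(4, E(-4)) + 281 = -11*4 + 281 = -44 + 281 = 237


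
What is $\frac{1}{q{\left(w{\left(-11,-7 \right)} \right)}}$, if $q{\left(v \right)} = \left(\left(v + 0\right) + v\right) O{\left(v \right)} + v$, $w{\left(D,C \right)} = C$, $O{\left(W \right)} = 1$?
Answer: $- \frac{1}{21} \approx -0.047619$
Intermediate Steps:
$q{\left(v \right)} = 3 v$ ($q{\left(v \right)} = \left(\left(v + 0\right) + v\right) 1 + v = \left(v + v\right) 1 + v = 2 v 1 + v = 2 v + v = 3 v$)
$\frac{1}{q{\left(w{\left(-11,-7 \right)} \right)}} = \frac{1}{3 \left(-7\right)} = \frac{1}{-21} = - \frac{1}{21}$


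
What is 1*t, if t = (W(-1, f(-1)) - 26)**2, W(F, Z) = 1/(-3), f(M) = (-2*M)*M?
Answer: 6241/9 ≈ 693.44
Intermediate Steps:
f(M) = -2*M**2
W(F, Z) = -1/3
t = 6241/9 (t = (-1/3 - 26)**2 = (-79/3)**2 = 6241/9 ≈ 693.44)
1*t = 1*(6241/9) = 6241/9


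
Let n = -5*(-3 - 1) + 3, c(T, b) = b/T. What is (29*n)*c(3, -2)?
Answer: -1334/3 ≈ -444.67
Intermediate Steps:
n = 23 (n = -5*(-4) + 3 = 20 + 3 = 23)
(29*n)*c(3, -2) = (29*23)*(-2/3) = 667*(-2*1/3) = 667*(-2/3) = -1334/3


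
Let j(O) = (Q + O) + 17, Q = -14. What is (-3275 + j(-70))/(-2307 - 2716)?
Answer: 3342/5023 ≈ 0.66534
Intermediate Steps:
j(O) = 3 + O (j(O) = (-14 + O) + 17 = 3 + O)
(-3275 + j(-70))/(-2307 - 2716) = (-3275 + (3 - 70))/(-2307 - 2716) = (-3275 - 67)/(-5023) = -3342*(-1/5023) = 3342/5023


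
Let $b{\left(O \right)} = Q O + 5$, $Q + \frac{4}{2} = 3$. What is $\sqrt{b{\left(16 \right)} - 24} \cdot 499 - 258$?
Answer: $-258 + 499 i \sqrt{3} \approx -258.0 + 864.29 i$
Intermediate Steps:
$Q = 1$ ($Q = -2 + 3 = 1$)
$b{\left(O \right)} = 5 + O$ ($b{\left(O \right)} = 1 O + 5 = O + 5 = 5 + O$)
$\sqrt{b{\left(16 \right)} - 24} \cdot 499 - 258 = \sqrt{\left(5 + 16\right) - 24} \cdot 499 - 258 = \sqrt{21 - 24} \cdot 499 - 258 = \sqrt{-3} \cdot 499 - 258 = i \sqrt{3} \cdot 499 - 258 = 499 i \sqrt{3} - 258 = -258 + 499 i \sqrt{3}$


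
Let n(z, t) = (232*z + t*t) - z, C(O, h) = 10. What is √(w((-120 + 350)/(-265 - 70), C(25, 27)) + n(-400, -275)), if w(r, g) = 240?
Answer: I*√16535 ≈ 128.59*I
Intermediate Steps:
n(z, t) = t² + 231*z (n(z, t) = (232*z + t²) - z = (t² + 232*z) - z = t² + 231*z)
√(w((-120 + 350)/(-265 - 70), C(25, 27)) + n(-400, -275)) = √(240 + ((-275)² + 231*(-400))) = √(240 + (75625 - 92400)) = √(240 - 16775) = √(-16535) = I*√16535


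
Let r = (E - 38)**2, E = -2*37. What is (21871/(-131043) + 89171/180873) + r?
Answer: 9009920614642/718246683 ≈ 12544.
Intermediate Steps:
E = -74
r = 12544 (r = (-74 - 38)**2 = (-112)**2 = 12544)
(21871/(-131043) + 89171/180873) + r = (21871/(-131043) + 89171/180873) + 12544 = (21871*(-1/131043) + 89171*(1/180873)) + 12544 = (-21871/131043 + 89171/180873) + 12544 = 234223090/718246683 + 12544 = 9009920614642/718246683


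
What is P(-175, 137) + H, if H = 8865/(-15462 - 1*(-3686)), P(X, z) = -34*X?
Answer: 70058335/11776 ≈ 5949.3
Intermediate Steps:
H = -8865/11776 (H = 8865/(-15462 + 3686) = 8865/(-11776) = 8865*(-1/11776) = -8865/11776 ≈ -0.75280)
P(-175, 137) + H = -34*(-175) - 8865/11776 = 5950 - 8865/11776 = 70058335/11776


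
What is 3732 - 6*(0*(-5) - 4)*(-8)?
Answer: 3540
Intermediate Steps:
3732 - 6*(0*(-5) - 4)*(-8) = 3732 - 6*(0 - 4)*(-8) = 3732 - 6*(-4)*(-8) = 3732 - (-24)*(-8) = 3732 - 1*192 = 3732 - 192 = 3540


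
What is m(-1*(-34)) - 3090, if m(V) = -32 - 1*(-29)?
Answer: -3093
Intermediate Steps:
m(V) = -3 (m(V) = -32 + 29 = -3)
m(-1*(-34)) - 3090 = -3 - 3090 = -3093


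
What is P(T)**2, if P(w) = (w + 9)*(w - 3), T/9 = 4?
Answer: 2205225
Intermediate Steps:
T = 36 (T = 9*4 = 36)
P(w) = (-3 + w)*(9 + w) (P(w) = (9 + w)*(-3 + w) = (-3 + w)*(9 + w))
P(T)**2 = (-27 + 36**2 + 6*36)**2 = (-27 + 1296 + 216)**2 = 1485**2 = 2205225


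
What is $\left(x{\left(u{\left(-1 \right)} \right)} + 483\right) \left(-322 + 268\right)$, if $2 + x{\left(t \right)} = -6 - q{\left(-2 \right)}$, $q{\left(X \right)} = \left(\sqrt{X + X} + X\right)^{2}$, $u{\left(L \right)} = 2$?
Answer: $-25650 - 432 i \approx -25650.0 - 432.0 i$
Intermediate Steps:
$q{\left(X \right)} = \left(X + \sqrt{2} \sqrt{X}\right)^{2}$ ($q{\left(X \right)} = \left(\sqrt{2 X} + X\right)^{2} = \left(\sqrt{2} \sqrt{X} + X\right)^{2} = \left(X + \sqrt{2} \sqrt{X}\right)^{2}$)
$x{\left(t \right)} = -8 - \left(-2 + 2 i\right)^{2}$ ($x{\left(t \right)} = -2 - \left(6 + \left(-2 + \sqrt{2} \sqrt{-2}\right)^{2}\right) = -2 - \left(6 + \left(-2 + \sqrt{2} i \sqrt{2}\right)^{2}\right) = -2 - \left(6 + \left(-2 + 2 i\right)^{2}\right) = -8 - \left(-2 + 2 i\right)^{2}$)
$\left(x{\left(u{\left(-1 \right)} \right)} + 483\right) \left(-322 + 268\right) = \left(\left(-8 + 8 i\right) + 483\right) \left(-322 + 268\right) = \left(475 + 8 i\right) \left(-54\right) = -25650 - 432 i$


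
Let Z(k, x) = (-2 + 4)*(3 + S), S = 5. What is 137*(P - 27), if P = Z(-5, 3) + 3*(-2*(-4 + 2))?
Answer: 137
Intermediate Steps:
Z(k, x) = 16 (Z(k, x) = (-2 + 4)*(3 + 5) = 2*8 = 16)
P = 28 (P = 16 + 3*(-2*(-4 + 2)) = 16 + 3*(-2*(-2)) = 16 + 3*4 = 16 + 12 = 28)
137*(P - 27) = 137*(28 - 27) = 137*1 = 137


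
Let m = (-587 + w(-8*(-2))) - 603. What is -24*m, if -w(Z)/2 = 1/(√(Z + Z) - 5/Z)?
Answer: 233253360/8167 + 49152*√2/8167 ≈ 28569.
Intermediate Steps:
w(Z) = -2/(-5/Z + √2*√Z) (w(Z) = -2/(√(Z + Z) - 5/Z) = -2/(√(2*Z) - 5/Z) = -2/(√2*√Z - 5/Z) = -2/(-5/Z + √2*√Z))
m = -1190 - 32/(-5 + 64*√2) (m = (-587 - 2*(-8*(-2))/(-5 + √2*(-8*(-2))^(3/2))) - 603 = (-587 - 2*16/(-5 + √2*16^(3/2))) - 603 = (-587 - 2*16/(-5 + √2*64)) - 603 = (-587 - 2*16/(-5 + 64*√2)) - 603 = (-587 - 32/(-5 + 64*√2)) - 603 = -1190 - 32/(-5 + 64*√2) ≈ -1190.4)
-24*m = -24*(-9718890/8167 - 2048*√2/8167) = 233253360/8167 + 49152*√2/8167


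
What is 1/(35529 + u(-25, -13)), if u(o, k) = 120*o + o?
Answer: 1/32504 ≈ 3.0765e-5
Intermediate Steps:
u(o, k) = 121*o
1/(35529 + u(-25, -13)) = 1/(35529 + 121*(-25)) = 1/(35529 - 3025) = 1/32504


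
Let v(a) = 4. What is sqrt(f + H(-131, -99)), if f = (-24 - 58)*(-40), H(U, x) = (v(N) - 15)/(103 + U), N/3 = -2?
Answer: sqrt(642957)/14 ≈ 57.275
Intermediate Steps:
N = -6 (N = 3*(-2) = -6)
H(U, x) = -11/(103 + U) (H(U, x) = (4 - 15)/(103 + U) = -11/(103 + U))
f = 3280 (f = -82*(-40) = 3280)
sqrt(f + H(-131, -99)) = sqrt(3280 - 11/(103 - 131)) = sqrt(3280 - 11/(-28)) = sqrt(3280 - 11*(-1/28)) = sqrt(3280 + 11/28) = sqrt(91851/28) = sqrt(642957)/14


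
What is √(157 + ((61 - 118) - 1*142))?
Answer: I*√42 ≈ 6.4807*I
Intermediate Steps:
√(157 + ((61 - 118) - 1*142)) = √(157 + (-57 - 142)) = √(157 - 199) = √(-42) = I*√42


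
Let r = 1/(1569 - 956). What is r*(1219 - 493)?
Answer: 726/613 ≈ 1.1843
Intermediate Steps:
r = 1/613 ≈ 0.0016313
r*(1219 - 493) = (1219 - 493)/613 = (1/613)*726 = 726/613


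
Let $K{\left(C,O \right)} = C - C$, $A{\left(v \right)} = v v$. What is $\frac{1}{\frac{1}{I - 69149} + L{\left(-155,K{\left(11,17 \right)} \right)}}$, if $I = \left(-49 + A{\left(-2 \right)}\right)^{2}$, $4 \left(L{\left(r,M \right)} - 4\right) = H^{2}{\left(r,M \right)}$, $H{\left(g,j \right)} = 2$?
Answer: $\frac{67124}{335619} \approx 0.2$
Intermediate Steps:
$A{\left(v \right)} = v^{2}$
$K{\left(C,O \right)} = 0$
$L{\left(r,M \right)} = 5$ ($L{\left(r,M \right)} = 4 + \frac{2^{2}}{4} = 4 + \frac{1}{4} \cdot 4 = 4 + 1 = 5$)
$I = 2025$ ($I = \left(-49 + \left(-2\right)^{2}\right)^{2} = \left(-49 + 4\right)^{2} = \left(-45\right)^{2} = 2025$)
$\frac{1}{\frac{1}{I - 69149} + L{\left(-155,K{\left(11,17 \right)} \right)}} = \frac{1}{\frac{1}{2025 - 69149} + 5} = \frac{1}{\frac{1}{-67124} + 5} = \frac{1}{- \frac{1}{67124} + 5} = \frac{1}{\frac{335619}{67124}} = \frac{67124}{335619}$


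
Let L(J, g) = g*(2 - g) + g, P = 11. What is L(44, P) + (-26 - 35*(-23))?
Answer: 691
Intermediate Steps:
L(J, g) = g + g*(2 - g)
L(44, P) + (-26 - 35*(-23)) = 11*(3 - 1*11) + (-26 - 35*(-23)) = 11*(3 - 11) + (-26 + 805) = 11*(-8) + 779 = -88 + 779 = 691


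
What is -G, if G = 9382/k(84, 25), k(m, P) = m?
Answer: -4691/42 ≈ -111.69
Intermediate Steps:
G = 4691/42 (G = 9382/84 = 9382*(1/84) = 4691/42 ≈ 111.69)
-G = -1*4691/42 = -4691/42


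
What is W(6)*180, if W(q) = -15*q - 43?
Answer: -23940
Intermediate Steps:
W(q) = -43 - 15*q
W(6)*180 = (-43 - 15*6)*180 = (-43 - 90)*180 = -133*180 = -23940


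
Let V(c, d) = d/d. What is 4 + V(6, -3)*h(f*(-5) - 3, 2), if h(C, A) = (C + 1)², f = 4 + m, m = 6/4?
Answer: 3497/4 ≈ 874.25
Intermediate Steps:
m = 3/2 (m = 6*(¼) = 3/2 ≈ 1.5000)
f = 11/2 (f = 4 + 3/2 = 11/2 ≈ 5.5000)
h(C, A) = (1 + C)²
V(c, d) = 1
4 + V(6, -3)*h(f*(-5) - 3, 2) = 4 + 1*(1 + ((11/2)*(-5) - 3))² = 4 + 1*(1 + (-55/2 - 3))² = 4 + 1*(1 - 61/2)² = 4 + 1*(-59/2)² = 4 + 1*(3481/4) = 4 + 3481/4 = 3497/4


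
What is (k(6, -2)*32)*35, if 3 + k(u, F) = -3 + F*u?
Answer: -20160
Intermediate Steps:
k(u, F) = -6 + F*u (k(u, F) = -3 + (-3 + F*u) = -6 + F*u)
(k(6, -2)*32)*35 = ((-6 - 2*6)*32)*35 = ((-6 - 12)*32)*35 = -18*32*35 = -576*35 = -20160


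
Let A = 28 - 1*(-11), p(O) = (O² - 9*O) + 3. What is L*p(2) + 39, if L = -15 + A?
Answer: -225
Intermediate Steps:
p(O) = 3 + O² - 9*O
A = 39 (A = 28 + 11 = 39)
L = 24 (L = -15 + 39 = 24)
L*p(2) + 39 = 24*(3 + 2² - 9*2) + 39 = 24*(3 + 4 - 18) + 39 = 24*(-11) + 39 = -264 + 39 = -225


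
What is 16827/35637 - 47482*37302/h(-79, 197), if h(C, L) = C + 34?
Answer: 7013257006387/178185 ≈ 3.9359e+7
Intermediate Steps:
h(C, L) = 34 + C
16827/35637 - 47482*37302/h(-79, 197) = 16827/35637 - 47482*37302/(34 - 79) = 16827*(1/35637) - 47482/((-45*1/37302)) = 5609/11879 - 47482/(-15/12434) = 5609/11879 - 47482*(-12434/15) = 5609/11879 + 590391188/15 = 7013257006387/178185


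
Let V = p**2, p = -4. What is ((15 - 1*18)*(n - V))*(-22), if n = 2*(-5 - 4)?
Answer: -2244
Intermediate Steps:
V = 16 (V = (-4)**2 = 16)
n = -18 (n = 2*(-9) = -18)
((15 - 1*18)*(n - V))*(-22) = ((15 - 1*18)*(-18 - 1*16))*(-22) = ((15 - 18)*(-18 - 16))*(-22) = -3*(-34)*(-22) = 102*(-22) = -2244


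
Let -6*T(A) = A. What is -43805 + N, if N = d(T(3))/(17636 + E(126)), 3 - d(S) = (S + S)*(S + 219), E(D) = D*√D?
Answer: -6768486445113/154514060 - 83727*√14/309028120 ≈ -43805.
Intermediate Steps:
E(D) = D^(3/2)
T(A) = -A/6
d(S) = 3 - 2*S*(219 + S) (d(S) = 3 - (S + S)*(S + 219) = 3 - 2*S*(219 + S))
N = 443/(2*(17636 + 378*√14)) (N = (3 - (-73)*3 - 2*(-⅙*3)²)/(17636 + 126^(3/2)) = (3 - 438*(-½) - 2*(-½)²)/(17636 + 378*√14) = (3 + 219 - 2*¼)/(17636 + 378*√14) = (3 + 219 - ½)/(17636 + 378*√14) = 443/(2*(17636 + 378*√14)) ≈ 0.011627)
-43805 + N = -43805 + (1953187/154514060 - 83727*√14/309028120) = -6768486445113/154514060 - 83727*√14/309028120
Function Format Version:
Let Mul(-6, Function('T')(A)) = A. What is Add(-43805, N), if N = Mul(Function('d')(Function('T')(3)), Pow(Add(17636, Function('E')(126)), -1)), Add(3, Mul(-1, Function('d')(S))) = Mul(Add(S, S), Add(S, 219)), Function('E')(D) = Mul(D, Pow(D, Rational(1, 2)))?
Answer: Add(Rational(-6768486445113, 154514060), Mul(Rational(-83727, 309028120), Pow(14, Rational(1, 2)))) ≈ -43805.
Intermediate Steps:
Function('E')(D) = Pow(D, Rational(3, 2))
Function('T')(A) = Mul(Rational(-1, 6), A)
Function('d')(S) = Add(3, Mul(-2, S, Add(219, S))) (Function('d')(S) = Add(3, Mul(-1, Mul(Add(S, S), Add(S, 219)))) = Add(3, Mul(-1, Mul(Mul(2, S), Add(219, S)))) = Add(3, Mul(-1, Mul(2, S, Add(219, S)))) = Add(3, Mul(-2, S, Add(219, S))))
N = Mul(Rational(443, 2), Pow(Add(17636, Mul(378, Pow(14, Rational(1, 2)))), -1)) (N = Mul(Add(3, Mul(-438, Mul(Rational(-1, 6), 3)), Mul(-2, Pow(Mul(Rational(-1, 6), 3), 2))), Pow(Add(17636, Pow(126, Rational(3, 2))), -1)) = Mul(Add(3, Mul(-438, Rational(-1, 2)), Mul(-2, Pow(Rational(-1, 2), 2))), Pow(Add(17636, Mul(378, Pow(14, Rational(1, 2)))), -1)) = Mul(Add(3, 219, Mul(-2, Rational(1, 4))), Pow(Add(17636, Mul(378, Pow(14, Rational(1, 2)))), -1)) = Mul(Add(3, 219, Rational(-1, 2)), Pow(Add(17636, Mul(378, Pow(14, Rational(1, 2)))), -1)) = Mul(Rational(443, 2), Pow(Add(17636, Mul(378, Pow(14, Rational(1, 2)))), -1)) ≈ 0.011627)
Add(-43805, N) = Add(-43805, Add(Rational(1953187, 154514060), Mul(Rational(-83727, 309028120), Pow(14, Rational(1, 2))))) = Add(Rational(-6768486445113, 154514060), Mul(Rational(-83727, 309028120), Pow(14, Rational(1, 2))))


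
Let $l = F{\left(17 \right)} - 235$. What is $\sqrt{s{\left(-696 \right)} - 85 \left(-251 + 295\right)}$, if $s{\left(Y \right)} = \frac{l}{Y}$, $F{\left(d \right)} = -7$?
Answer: $\frac{i \sqrt{113221713}}{174} \approx 61.153 i$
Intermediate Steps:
$l = -242$ ($l = -7 - 235 = -242$)
$s{\left(Y \right)} = - \frac{242}{Y}$
$\sqrt{s{\left(-696 \right)} - 85 \left(-251 + 295\right)} = \sqrt{- \frac{242}{-696} - 85 \left(-251 + 295\right)} = \sqrt{\left(-242\right) \left(- \frac{1}{696}\right) - 3740} = \sqrt{\frac{121}{348} - 3740} = \sqrt{- \frac{1301399}{348}} = \frac{i \sqrt{113221713}}{174}$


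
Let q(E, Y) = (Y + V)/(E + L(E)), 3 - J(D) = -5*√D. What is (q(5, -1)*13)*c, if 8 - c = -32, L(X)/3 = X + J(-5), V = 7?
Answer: 45240/983 - 23400*I*√5/983 ≈ 46.022 - 53.229*I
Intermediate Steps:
J(D) = 3 + 5*√D (J(D) = 3 - (-5)*√D = 3 + 5*√D)
L(X) = 9 + 3*X + 15*I*√5 (L(X) = 3*(X + (3 + 5*√(-5))) = 3*(X + (3 + 5*(I*√5))) = 3*(X + (3 + 5*I*√5)) = 3*(3 + X + 5*I*√5) = 9 + 3*X + 15*I*√5)
c = 40 (c = 8 - 1*(-32) = 8 + 32 = 40)
q(E, Y) = (7 + Y)/(9 + 4*E + 15*I*√5) (q(E, Y) = (Y + 7)/(E + (9 + 3*E + 15*I*√5)) = (7 + Y)/(9 + 4*E + 15*I*√5))
(q(5, -1)*13)*c = (((7 - 1)/(9 + 4*5 + 15*I*√5))*13)*40 = ((6/(9 + 20 + 15*I*√5))*13)*40 = ((6/(29 + 15*I*√5))*13)*40 = (78/(29 + 15*I*√5))*40 = 3120/(29 + 15*I*√5)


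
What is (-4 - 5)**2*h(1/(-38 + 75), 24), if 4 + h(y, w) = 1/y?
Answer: 2673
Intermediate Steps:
h(y, w) = -4 + 1/y
(-4 - 5)**2*h(1/(-38 + 75), 24) = (-4 - 5)**2*(-4 + 1/(1/(-38 + 75))) = (-9)**2*(-4 + 1/(1/37)) = 81*(-4 + 1/(1/37)) = 81*(-4 + 37) = 81*33 = 2673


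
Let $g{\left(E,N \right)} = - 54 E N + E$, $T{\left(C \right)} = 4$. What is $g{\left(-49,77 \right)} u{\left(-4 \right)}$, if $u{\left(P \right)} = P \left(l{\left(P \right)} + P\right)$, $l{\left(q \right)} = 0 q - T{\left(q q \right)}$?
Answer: $6518176$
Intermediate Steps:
$l{\left(q \right)} = -4$ ($l{\left(q \right)} = 0 q - 4 = 0 - 4 = -4$)
$u{\left(P \right)} = P \left(-4 + P\right)$
$g{\left(E,N \right)} = E - 54 E N$ ($g{\left(E,N \right)} = - 54 E N + E = E - 54 E N$)
$g{\left(-49,77 \right)} u{\left(-4 \right)} = - 49 \left(1 - 4158\right) \left(- 4 \left(-4 - 4\right)\right) = - 49 \left(1 - 4158\right) \left(\left(-4\right) \left(-8\right)\right) = \left(-49\right) \left(-4157\right) 32 = 203693 \cdot 32 = 6518176$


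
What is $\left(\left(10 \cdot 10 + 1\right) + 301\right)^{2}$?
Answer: $161604$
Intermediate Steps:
$\left(\left(10 \cdot 10 + 1\right) + 301\right)^{2} = \left(\left(100 + 1\right) + 301\right)^{2} = \left(101 + 301\right)^{2} = 402^{2} = 161604$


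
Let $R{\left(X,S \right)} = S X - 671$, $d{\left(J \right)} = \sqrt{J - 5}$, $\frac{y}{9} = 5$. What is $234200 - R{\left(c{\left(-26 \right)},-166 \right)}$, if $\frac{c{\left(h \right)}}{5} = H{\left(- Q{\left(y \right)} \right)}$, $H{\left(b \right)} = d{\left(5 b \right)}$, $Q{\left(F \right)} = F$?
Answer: $234871 + 830 i \sqrt{230} \approx 2.3487 \cdot 10^{5} + 12588.0 i$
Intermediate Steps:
$y = 45$ ($y = 9 \cdot 5 = 45$)
$d{\left(J \right)} = \sqrt{-5 + J}$
$H{\left(b \right)} = \sqrt{-5 + 5 b}$
$c{\left(h \right)} = 5 i \sqrt{230}$ ($c{\left(h \right)} = 5 \sqrt{-5 + 5 \left(\left(-1\right) 45\right)} = 5 \sqrt{-5 + 5 \left(-45\right)} = 5 \sqrt{-5 - 225} = 5 \sqrt{-230} = 5 i \sqrt{230}$)
$R{\left(X,S \right)} = -671 + S X$
$234200 - R{\left(c{\left(-26 \right)},-166 \right)} = 234200 - \left(-671 - 166 \cdot 5 i \sqrt{230}\right) = 234200 - \left(-671 - 830 i \sqrt{230}\right) = 234200 + \left(671 + 830 i \sqrt{230}\right) = 234871 + 830 i \sqrt{230}$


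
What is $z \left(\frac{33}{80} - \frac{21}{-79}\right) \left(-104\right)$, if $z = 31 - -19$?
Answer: $- \frac{278655}{79} \approx -3527.3$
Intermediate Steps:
$z = 50$ ($z = 31 + 19 = 50$)
$z \left(\frac{33}{80} - \frac{21}{-79}\right) \left(-104\right) = 50 \left(\frac{33}{80} - \frac{21}{-79}\right) \left(-104\right) = 50 \left(33 \cdot \frac{1}{80} - - \frac{21}{79}\right) \left(-104\right) = 50 \left(\frac{33}{80} + \frac{21}{79}\right) \left(-104\right) = 50 \cdot \frac{4287}{6320} \left(-104\right) = \frac{21435}{632} \left(-104\right) = - \frac{278655}{79}$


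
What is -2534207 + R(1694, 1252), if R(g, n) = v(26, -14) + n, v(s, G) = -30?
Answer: -2532985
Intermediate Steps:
R(g, n) = -30 + n
-2534207 + R(1694, 1252) = -2534207 + (-30 + 1252) = -2534207 + 1222 = -2532985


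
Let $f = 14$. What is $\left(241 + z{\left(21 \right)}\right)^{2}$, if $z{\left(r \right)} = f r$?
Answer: $286225$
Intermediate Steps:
$z{\left(r \right)} = 14 r$
$\left(241 + z{\left(21 \right)}\right)^{2} = \left(241 + 14 \cdot 21\right)^{2} = \left(241 + 294\right)^{2} = 535^{2} = 286225$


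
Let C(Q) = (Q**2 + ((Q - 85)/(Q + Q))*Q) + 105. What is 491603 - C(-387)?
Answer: 341965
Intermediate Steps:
C(Q) = 125/2 + Q**2 + Q/2 (C(Q) = (Q**2 + ((-85 + Q)/((2*Q)))*Q) + 105 = (Q**2 + ((-85 + Q)*(1/(2*Q)))*Q) + 105 = (Q**2 + ((-85 + Q)/(2*Q))*Q) + 105 = (Q**2 + (-85/2 + Q/2)) + 105 = (-85/2 + Q**2 + Q/2) + 105 = 125/2 + Q**2 + Q/2)
491603 - C(-387) = 491603 - (125/2 + (-387)**2 + (1/2)*(-387)) = 491603 - (125/2 + 149769 - 387/2) = 491603 - 1*149638 = 491603 - 149638 = 341965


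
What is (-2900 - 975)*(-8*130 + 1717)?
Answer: -2623375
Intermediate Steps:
(-2900 - 975)*(-8*130 + 1717) = -3875*(-1040 + 1717) = -3875*677 = -2623375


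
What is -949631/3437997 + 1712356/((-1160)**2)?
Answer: 1152312829333/1156542190800 ≈ 0.99634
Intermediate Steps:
-949631/3437997 + 1712356/((-1160)**2) = -949631*1/3437997 + 1712356/1345600 = -949631/3437997 + 1712356*(1/1345600) = -949631/3437997 + 428089/336400 = 1152312829333/1156542190800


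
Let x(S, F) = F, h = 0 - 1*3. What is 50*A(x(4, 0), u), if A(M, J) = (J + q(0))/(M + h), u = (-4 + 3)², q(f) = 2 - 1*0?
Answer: -50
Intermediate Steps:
q(f) = 2 (q(f) = 2 + 0 = 2)
h = -3 (h = 0 - 3 = -3)
u = 1 (u = (-1)² = 1)
A(M, J) = (2 + J)/(-3 + M) (A(M, J) = (J + 2)/(M - 3) = (2 + J)/(-3 + M))
50*A(x(4, 0), u) = 50*((2 + 1)/(-3 + 0)) = 50*(3/(-3)) = 50*(-⅓*3) = 50*(-1) = -50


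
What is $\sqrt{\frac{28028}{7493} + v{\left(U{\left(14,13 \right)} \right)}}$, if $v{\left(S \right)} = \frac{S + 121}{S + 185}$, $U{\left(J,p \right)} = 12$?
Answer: $\frac{\sqrt{9621482148285}}{1476121} \approx 2.1014$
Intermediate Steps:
$v{\left(S \right)} = \frac{121 + S}{185 + S}$
$\sqrt{\frac{28028}{7493} + v{\left(U{\left(14,13 \right)} \right)}} = \sqrt{\frac{28028}{7493} + \frac{121 + 12}{185 + 12}} = \sqrt{28028 \cdot \frac{1}{7493} + \frac{1}{197} \cdot 133} = \sqrt{\frac{28028}{7493} + \frac{1}{197} \cdot 133} = \sqrt{\frac{28028}{7493} + \frac{133}{197}} = \sqrt{\frac{6518085}{1476121}} = \frac{\sqrt{9621482148285}}{1476121}$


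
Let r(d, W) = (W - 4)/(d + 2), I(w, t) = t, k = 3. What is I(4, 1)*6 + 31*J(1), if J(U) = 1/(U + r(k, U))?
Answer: 167/2 ≈ 83.500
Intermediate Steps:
r(d, W) = (-4 + W)/(2 + d)
J(U) = 1/(-⅘ + 6*U/5) (J(U) = 1/(U + (-4 + U)/(2 + 3)) = 1/(U + (-4 + U)/5) = 1/(U + (-⅘ + U/5)) = 1/(-⅘ + 6*U/5))
I(4, 1)*6 + 31*J(1) = 1*6 + 31*(5/(2*(-2 + 3*1))) = 6 + 31*(5/(2*(-2 + 3))) = 6 + 31*((5/2)/1) = 6 + 31*((5/2)*1) = 6 + 31*(5/2) = 6 + 155/2 = 167/2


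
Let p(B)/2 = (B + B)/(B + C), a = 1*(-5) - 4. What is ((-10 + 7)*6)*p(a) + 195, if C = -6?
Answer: 759/5 ≈ 151.80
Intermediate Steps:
a = -9 (a = -5 - 4 = -9)
p(B) = 4*B/(-6 + B) (p(B) = 2*((B + B)/(B - 6)) = 2*((2*B)/(-6 + B)) = 2*(2*B/(-6 + B)) = 4*B/(-6 + B))
((-10 + 7)*6)*p(a) + 195 = ((-10 + 7)*6)*(4*(-9)/(-6 - 9)) + 195 = (-3*6)*(4*(-9)/(-15)) + 195 = -72*(-9)*(-1)/15 + 195 = -18*12/5 + 195 = -216/5 + 195 = 759/5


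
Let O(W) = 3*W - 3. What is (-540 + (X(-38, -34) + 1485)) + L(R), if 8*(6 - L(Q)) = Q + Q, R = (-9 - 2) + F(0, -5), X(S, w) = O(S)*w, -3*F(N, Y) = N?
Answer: 19727/4 ≈ 4931.8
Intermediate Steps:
O(W) = -3 + 3*W
F(N, Y) = -N/3
X(S, w) = w*(-3 + 3*S) (X(S, w) = (-3 + 3*S)*w = w*(-3 + 3*S))
R = -11 (R = (-9 - 2) - ⅓*0 = -11 + 0 = -11)
L(Q) = 6 - Q/4 (L(Q) = 6 - (Q + Q)/8 = 6 - Q/4)
(-540 + (X(-38, -34) + 1485)) + L(R) = (-540 + (3*(-34)*(-1 - 38) + 1485)) + (6 - ¼*(-11)) = (-540 + (3*(-34)*(-39) + 1485)) + (6 + 11/4) = (-540 + (3978 + 1485)) + 35/4 = (-540 + 5463) + 35/4 = 4923 + 35/4 = 19727/4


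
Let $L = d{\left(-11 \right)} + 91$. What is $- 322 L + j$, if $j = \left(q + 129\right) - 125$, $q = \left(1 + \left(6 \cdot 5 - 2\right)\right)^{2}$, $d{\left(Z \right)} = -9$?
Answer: $-25559$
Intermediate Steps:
$q = 841$ ($q = \left(1 + \left(30 - 2\right)\right)^{2} = \left(1 + 28\right)^{2} = 29^{2} = 841$)
$j = 845$ ($j = \left(841 + 129\right) - 125 = 970 - 125 = 845$)
$L = 82$ ($L = -9 + 91 = 82$)
$- 322 L + j = \left(-322\right) 82 + 845 = -26404 + 845 = -25559$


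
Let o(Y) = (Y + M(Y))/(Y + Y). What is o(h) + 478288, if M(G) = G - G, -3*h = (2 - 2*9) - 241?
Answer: 956577/2 ≈ 4.7829e+5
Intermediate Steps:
h = 257/3 (h = -((2 - 2*9) - 241)/3 = -((2 - 18) - 241)/3 = -(-16 - 241)/3 = -⅓*(-257) = 257/3 ≈ 85.667)
M(G) = 0
o(Y) = ½ (o(Y) = (Y + 0)/(Y + Y) = Y/((2*Y)) = Y*(1/(2*Y)) = ½)
o(h) + 478288 = ½ + 478288 = 956577/2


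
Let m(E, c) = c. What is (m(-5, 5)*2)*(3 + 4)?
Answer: 70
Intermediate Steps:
(m(-5, 5)*2)*(3 + 4) = (5*2)*(3 + 4) = 10*7 = 70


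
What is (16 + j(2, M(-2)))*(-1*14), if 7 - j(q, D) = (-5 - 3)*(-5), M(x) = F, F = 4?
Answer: 238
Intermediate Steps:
M(x) = 4
j(q, D) = -33 (j(q, D) = 7 - (-5 - 3)*(-5) = 7 - (-8)*(-5) = 7 - 1*40 = 7 - 40 = -33)
(16 + j(2, M(-2)))*(-1*14) = (16 - 33)*(-1*14) = -17*(-14) = 238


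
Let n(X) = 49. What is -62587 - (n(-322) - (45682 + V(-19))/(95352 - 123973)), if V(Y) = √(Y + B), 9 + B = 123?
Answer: -1792750638/28621 - √95/28621 ≈ -62638.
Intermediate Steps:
B = 114 (B = -9 + 123 = 114)
V(Y) = √(114 + Y) (V(Y) = √(Y + 114) = √(114 + Y))
-62587 - (n(-322) - (45682 + V(-19))/(95352 - 123973)) = -62587 - (49 - (45682 + √(114 - 19))/(95352 - 123973)) = -62587 - (49 - (45682 + √95)/(-28621)) = -62587 - (49 - (45682 + √95)*(-1)/28621) = -62587 - (49 - (-45682/28621 - √95/28621)) = -62587 - (49 + (45682/28621 + √95/28621)) = -62587 - (1448111/28621 + √95/28621) = -62587 + (-1448111/28621 - √95/28621) = -1792750638/28621 - √95/28621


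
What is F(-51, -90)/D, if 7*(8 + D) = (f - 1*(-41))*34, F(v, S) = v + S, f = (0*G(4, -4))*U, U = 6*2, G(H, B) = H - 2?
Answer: -329/446 ≈ -0.73767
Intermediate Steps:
G(H, B) = -2 + H
U = 12
f = 0 (f = (0*(-2 + 4))*12 = (0*2)*12 = 0*12 = 0)
F(v, S) = S + v
D = 1338/7 (D = -8 + ((0 - 1*(-41))*34)/7 = -8 + ((0 + 41)*34)/7 = -8 + (41*34)/7 = -8 + (1/7)*1394 = -8 + 1394/7 = 1338/7 ≈ 191.14)
F(-51, -90)/D = (-90 - 51)/(1338/7) = -141*7/1338 = -329/446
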